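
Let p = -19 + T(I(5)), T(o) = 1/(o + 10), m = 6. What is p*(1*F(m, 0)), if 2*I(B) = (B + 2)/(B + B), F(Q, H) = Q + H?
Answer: -7826/69 ≈ -113.42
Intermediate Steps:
F(Q, H) = H + Q
I(B) = (2 + B)/(4*B) (I(B) = ((B + 2)/(B + B))/2 = ((2 + B)/((2*B)))/2 = ((2 + B)*(1/(2*B)))/2 = ((2 + B)/(2*B))/2 = (2 + B)/(4*B))
T(o) = 1/(10 + o)
p = -3913/207 (p = -19 + 1/(10 + (1/4)*(2 + 5)/5) = -19 + 1/(10 + (1/4)*(1/5)*7) = -19 + 1/(10 + 7/20) = -19 + 1/(207/20) = -19 + 20/207 = -3913/207 ≈ -18.903)
p*(1*F(m, 0)) = -3913*(0 + 6)/207 = -3913*6/207 = -3913/207*6 = -7826/69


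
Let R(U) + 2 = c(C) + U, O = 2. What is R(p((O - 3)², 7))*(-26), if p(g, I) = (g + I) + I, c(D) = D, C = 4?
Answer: -442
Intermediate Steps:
p(g, I) = g + 2*I (p(g, I) = (I + g) + I = g + 2*I)
R(U) = 2 + U (R(U) = -2 + (4 + U) = 2 + U)
R(p((O - 3)², 7))*(-26) = (2 + ((2 - 3)² + 2*7))*(-26) = (2 + ((-1)² + 14))*(-26) = (2 + (1 + 14))*(-26) = (2 + 15)*(-26) = 17*(-26) = -442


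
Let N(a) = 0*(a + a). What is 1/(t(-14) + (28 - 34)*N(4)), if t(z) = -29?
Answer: -1/29 ≈ -0.034483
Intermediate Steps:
N(a) = 0 (N(a) = 0*(2*a) = 0)
1/(t(-14) + (28 - 34)*N(4)) = 1/(-29 + (28 - 34)*0) = 1/(-29 - 6*0) = 1/(-29 + 0) = 1/(-29) = -1/29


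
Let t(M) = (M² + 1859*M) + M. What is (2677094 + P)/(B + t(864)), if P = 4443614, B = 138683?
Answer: 7120708/2492219 ≈ 2.8572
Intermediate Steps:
t(M) = M² + 1860*M
(2677094 + P)/(B + t(864)) = (2677094 + 4443614)/(138683 + 864*(1860 + 864)) = 7120708/(138683 + 864*2724) = 7120708/(138683 + 2353536) = 7120708/2492219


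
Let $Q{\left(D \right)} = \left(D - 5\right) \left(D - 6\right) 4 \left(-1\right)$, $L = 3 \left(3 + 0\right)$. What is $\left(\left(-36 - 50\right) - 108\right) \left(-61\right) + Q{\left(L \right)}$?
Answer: $11786$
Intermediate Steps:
$L = 9$ ($L = 3 \cdot 3 = 9$)
$Q{\left(D \right)} = - 4 \left(-6 + D\right) \left(-5 + D\right)$ ($Q{\left(D \right)} = \left(-5 + D\right) \left(-6 + D\right) 4 \left(-1\right) = \left(-6 + D\right) \left(-5 + D\right) 4 \left(-1\right) = 4 \left(-6 + D\right) \left(-5 + D\right) \left(-1\right) = - 4 \left(-6 + D\right) \left(-5 + D\right)$)
$\left(\left(-36 - 50\right) - 108\right) \left(-61\right) + Q{\left(L \right)} = \left(\left(-36 - 50\right) - 108\right) \left(-61\right) - \left(-276 + 324\right) = \left(\left(-36 - 50\right) - 108\right) \left(-61\right) - 48 = \left(-86 - 108\right) \left(-61\right) - 48 = \left(-194\right) \left(-61\right) - 48 = 11834 - 48 = 11786$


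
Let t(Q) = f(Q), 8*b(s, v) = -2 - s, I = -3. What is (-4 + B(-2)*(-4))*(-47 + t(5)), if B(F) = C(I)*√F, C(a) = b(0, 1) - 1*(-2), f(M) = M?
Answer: 168 + 294*I*√2 ≈ 168.0 + 415.78*I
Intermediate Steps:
b(s, v) = -¼ - s/8 (b(s, v) = (-2 - s)/8 = -¼ - s/8)
t(Q) = Q
C(a) = 7/4 (C(a) = (-¼ - ⅛*0) - 1*(-2) = (-¼ + 0) + 2 = -¼ + 2 = 7/4)
B(F) = 7*√F/4
(-4 + B(-2)*(-4))*(-47 + t(5)) = (-4 + (7*√(-2)/4)*(-4))*(-47 + 5) = (-4 + (7*(I*√2)/4)*(-4))*(-42) = (-4 + (7*I*√2/4)*(-4))*(-42) = (-4 - 7*I*√2)*(-42) = 168 + 294*I*√2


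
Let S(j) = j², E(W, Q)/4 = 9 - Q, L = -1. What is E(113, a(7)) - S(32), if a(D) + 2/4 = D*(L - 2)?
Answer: -902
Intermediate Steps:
a(D) = -½ - 3*D (a(D) = -½ + D*(-1 - 2) = -½ + D*(-3) = -½ - 3*D)
E(W, Q) = 36 - 4*Q (E(W, Q) = 4*(9 - Q) = 36 - 4*Q)
E(113, a(7)) - S(32) = (36 - 4*(-½ - 3*7)) - 1*32² = (36 - 4*(-½ - 21)) - 1*1024 = (36 - 4*(-43/2)) - 1024 = (36 + 86) - 1024 = 122 - 1024 = -902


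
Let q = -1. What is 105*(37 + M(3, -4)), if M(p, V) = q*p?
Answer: 3570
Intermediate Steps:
M(p, V) = -p
105*(37 + M(3, -4)) = 105*(37 - 1*3) = 105*(37 - 3) = 105*34 = 3570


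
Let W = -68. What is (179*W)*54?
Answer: -657288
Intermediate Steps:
(179*W)*54 = (179*(-68))*54 = -12172*54 = -657288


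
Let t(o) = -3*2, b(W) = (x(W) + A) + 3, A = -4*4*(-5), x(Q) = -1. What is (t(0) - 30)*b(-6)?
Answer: -2952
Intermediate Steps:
A = 80 (A = -16*(-5) = 80)
b(W) = 82 (b(W) = (-1 + 80) + 3 = 79 + 3 = 82)
t(o) = -6
(t(0) - 30)*b(-6) = (-6 - 30)*82 = -36*82 = -2952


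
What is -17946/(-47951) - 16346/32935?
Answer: -192755536/1579266185 ≈ -0.12205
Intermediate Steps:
-17946/(-47951) - 16346/32935 = -17946*(-1/47951) - 16346*1/32935 = 17946/47951 - 16346/32935 = -192755536/1579266185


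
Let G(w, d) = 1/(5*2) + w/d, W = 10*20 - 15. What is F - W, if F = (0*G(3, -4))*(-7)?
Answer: -185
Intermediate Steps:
W = 185 (W = 200 - 15 = 185)
G(w, d) = ⅒ + w/d (G(w, d) = (⅕)*(½) + w/d = ⅒ + w/d)
F = 0 (F = (0*((3 + (⅒)*(-4))/(-4)))*(-7) = (0*(-(3 - ⅖)/4))*(-7) = (0*(-¼*13/5))*(-7) = (0*(-13/20))*(-7) = 0*(-7) = 0)
F - W = 0 - 1*185 = 0 - 185 = -185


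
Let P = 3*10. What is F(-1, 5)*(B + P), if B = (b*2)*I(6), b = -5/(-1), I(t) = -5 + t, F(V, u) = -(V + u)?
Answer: -160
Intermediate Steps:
F(V, u) = -V - u
P = 30
b = 5 (b = -5*(-1) = 5)
B = 10 (B = (5*2)*(-5 + 6) = 10*1 = 10)
F(-1, 5)*(B + P) = (-1*(-1) - 1*5)*(10 + 30) = (1 - 5)*40 = -4*40 = -160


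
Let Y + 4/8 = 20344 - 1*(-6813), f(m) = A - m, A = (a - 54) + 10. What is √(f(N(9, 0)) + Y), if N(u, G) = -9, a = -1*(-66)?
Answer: 25*√174/2 ≈ 164.89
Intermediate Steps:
a = 66
A = 22 (A = (66 - 54) + 10 = 12 + 10 = 22)
f(m) = 22 - m
Y = 54313/2 (Y = -½ + (20344 - 1*(-6813)) = -½ + (20344 + 6813) = -½ + 27157 = 54313/2 ≈ 27157.)
√(f(N(9, 0)) + Y) = √((22 - 1*(-9)) + 54313/2) = √((22 + 9) + 54313/2) = √(31 + 54313/2) = √(54375/2) = 25*√174/2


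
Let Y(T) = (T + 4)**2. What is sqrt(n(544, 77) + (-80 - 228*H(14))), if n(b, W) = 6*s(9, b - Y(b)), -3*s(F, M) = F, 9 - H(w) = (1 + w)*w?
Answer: sqrt(45730) ≈ 213.85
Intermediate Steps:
H(w) = 9 - w*(1 + w) (H(w) = 9 - (1 + w)*w = 9 - w*(1 + w))
Y(T) = (4 + T)**2
s(F, M) = -F/3
n(b, W) = -18 (n(b, W) = 6*(-1/3*9) = 6*(-3) = -18)
sqrt(n(544, 77) + (-80 - 228*H(14))) = sqrt(-18 + (-80 - 228*(9 - 1*14 - 1*14**2))) = sqrt(-18 + (-80 - 228*(9 - 14 - 1*196))) = sqrt(-18 + (-80 - 228*(9 - 14 - 196))) = sqrt(-18 + (-80 - 228*(-201))) = sqrt(-18 + (-80 + 45828)) = sqrt(-18 + 45748) = sqrt(45730)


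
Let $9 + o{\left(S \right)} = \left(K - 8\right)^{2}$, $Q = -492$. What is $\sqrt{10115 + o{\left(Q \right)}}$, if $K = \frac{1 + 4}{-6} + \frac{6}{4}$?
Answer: $\frac{\sqrt{91438}}{3} \approx 100.8$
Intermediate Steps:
$K = \frac{2}{3}$ ($K = 5 \left(- \frac{1}{6}\right) + 6 \cdot \frac{1}{4} = - \frac{5}{6} + \frac{3}{2} = \frac{2}{3} \approx 0.66667$)
$o{\left(S \right)} = \frac{403}{9}$ ($o{\left(S \right)} = -9 + \left(\frac{2}{3} - 8\right)^{2} = -9 + \left(- \frac{22}{3}\right)^{2} = -9 + \frac{484}{9} = \frac{403}{9}$)
$\sqrt{10115 + o{\left(Q \right)}} = \sqrt{10115 + \frac{403}{9}} = \sqrt{\frac{91438}{9}} = \frac{\sqrt{91438}}{3}$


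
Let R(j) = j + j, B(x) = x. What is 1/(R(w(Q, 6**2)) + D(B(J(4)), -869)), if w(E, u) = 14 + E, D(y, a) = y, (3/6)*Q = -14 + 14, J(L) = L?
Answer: 1/32 ≈ 0.031250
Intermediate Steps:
Q = 0 (Q = 2*(-14 + 14) = 2*0 = 0)
R(j) = 2*j
1/(R(w(Q, 6**2)) + D(B(J(4)), -869)) = 1/(2*(14 + 0) + 4) = 1/(2*14 + 4) = 1/(28 + 4) = 1/32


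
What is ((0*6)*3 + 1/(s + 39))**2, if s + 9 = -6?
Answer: 1/576 ≈ 0.0017361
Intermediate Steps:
s = -15 (s = -9 - 6 = -15)
((0*6)*3 + 1/(s + 39))**2 = ((0*6)*3 + 1/(-15 + 39))**2 = (0*3 + 1/24)**2 = (0 + 1/24)**2 = (1/24)**2 = 1/576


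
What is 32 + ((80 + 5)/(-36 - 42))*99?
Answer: -1973/26 ≈ -75.885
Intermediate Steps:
32 + ((80 + 5)/(-36 - 42))*99 = 32 + (85/(-78))*99 = 32 + (85*(-1/78))*99 = 32 - 85/78*99 = 32 - 2805/26 = -1973/26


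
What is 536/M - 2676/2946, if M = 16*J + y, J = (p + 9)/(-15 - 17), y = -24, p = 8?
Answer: -555342/31915 ≈ -17.401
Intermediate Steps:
J = -17/32 (J = (8 + 9)/(-15 - 17) = 17/(-32) = 17*(-1/32) = -17/32 ≈ -0.53125)
M = -65/2 (M = 16*(-17/32) - 24 = -17/2 - 24 = -65/2 ≈ -32.500)
536/M - 2676/2946 = 536/(-65/2) - 2676/2946 = 536*(-2/65) - 2676*1/2946 = -1072/65 - 446/491 = -555342/31915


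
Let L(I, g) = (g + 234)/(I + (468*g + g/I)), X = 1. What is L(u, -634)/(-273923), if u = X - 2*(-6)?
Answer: -400/81286039191 ≈ -4.9209e-9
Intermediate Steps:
u = 13 (u = 1 - 2*(-6) = 1 + 12 = 13)
L(I, g) = (234 + g)/(I + 468*g + g/I)
L(u, -634)/(-273923) = (13*(234 - 634)/(-634 + 13**2 + 468*13*(-634)))/(-273923) = (13*(-400)/(-634 + 169 - 3857256))*(-1/273923) = (13*(-400)/(-3857721))*(-1/273923) = (13*(-1/3857721)*(-400))*(-1/273923) = (5200/3857721)*(-1/273923) = -400/81286039191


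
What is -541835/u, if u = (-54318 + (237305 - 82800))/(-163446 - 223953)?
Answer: 209906337165/100187 ≈ 2.0951e+6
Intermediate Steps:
u = -100187/387399 (u = (-54318 + 154505)/(-387399) = 100187*(-1/387399) = -100187/387399 ≈ -0.25861)
-541835/u = -541835/(-100187/387399) = -541835*(-387399/100187) = 209906337165/100187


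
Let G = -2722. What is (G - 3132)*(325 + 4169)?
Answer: -26307876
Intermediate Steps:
(G - 3132)*(325 + 4169) = (-2722 - 3132)*(325 + 4169) = -5854*4494 = -26307876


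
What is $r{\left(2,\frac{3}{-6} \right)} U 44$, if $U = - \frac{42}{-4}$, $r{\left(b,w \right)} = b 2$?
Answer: $1848$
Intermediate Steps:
$r{\left(b,w \right)} = 2 b$
$U = \frac{21}{2}$ ($U = \left(-42\right) \left(- \frac{1}{4}\right) = \frac{21}{2} \approx 10.5$)
$r{\left(2,\frac{3}{-6} \right)} U 44 = 2 \cdot 2 \cdot \frac{21}{2} \cdot 44 = 4 \cdot \frac{21}{2} \cdot 44 = 42 \cdot 44 = 1848$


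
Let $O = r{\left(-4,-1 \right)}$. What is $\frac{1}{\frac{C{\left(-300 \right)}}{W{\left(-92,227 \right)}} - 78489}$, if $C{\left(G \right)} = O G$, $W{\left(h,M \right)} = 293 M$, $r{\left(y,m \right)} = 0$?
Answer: $- \frac{1}{78489} \approx -1.2741 \cdot 10^{-5}$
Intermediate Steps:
$O = 0$
$C{\left(G \right)} = 0$ ($C{\left(G \right)} = 0 G = 0$)
$\frac{1}{\frac{C{\left(-300 \right)}}{W{\left(-92,227 \right)}} - 78489} = \frac{1}{\frac{0}{293 \cdot 227} - 78489} = \frac{1}{\frac{0}{66511} - 78489} = \frac{1}{0 \cdot \frac{1}{66511} - 78489} = \frac{1}{0 - 78489} = \frac{1}{-78489} = - \frac{1}{78489}$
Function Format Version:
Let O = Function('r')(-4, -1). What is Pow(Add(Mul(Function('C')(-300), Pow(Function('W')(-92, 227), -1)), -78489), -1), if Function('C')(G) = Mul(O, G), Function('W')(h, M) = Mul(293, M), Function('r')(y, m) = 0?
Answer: Rational(-1, 78489) ≈ -1.2741e-5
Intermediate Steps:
O = 0
Function('C')(G) = 0 (Function('C')(G) = Mul(0, G) = 0)
Pow(Add(Mul(Function('C')(-300), Pow(Function('W')(-92, 227), -1)), -78489), -1) = Pow(Add(Mul(0, Pow(Mul(293, 227), -1)), -78489), -1) = Pow(Add(Mul(0, Pow(66511, -1)), -78489), -1) = Pow(Add(Mul(0, Rational(1, 66511)), -78489), -1) = Pow(Add(0, -78489), -1) = Pow(-78489, -1) = Rational(-1, 78489)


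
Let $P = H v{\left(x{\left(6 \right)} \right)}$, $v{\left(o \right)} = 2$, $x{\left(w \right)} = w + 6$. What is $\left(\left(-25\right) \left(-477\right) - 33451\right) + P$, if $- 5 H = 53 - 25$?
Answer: $- \frac{107686}{5} \approx -21537.0$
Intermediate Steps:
$x{\left(w \right)} = 6 + w$
$H = - \frac{28}{5}$ ($H = - \frac{53 - 25}{5} = \left(- \frac{1}{5}\right) 28 = - \frac{28}{5} \approx -5.6$)
$P = - \frac{56}{5}$ ($P = \left(- \frac{28}{5}\right) 2 = - \frac{56}{5} \approx -11.2$)
$\left(\left(-25\right) \left(-477\right) - 33451\right) + P = \left(\left(-25\right) \left(-477\right) - 33451\right) - \frac{56}{5} = \left(11925 - 33451\right) - \frac{56}{5} = -21526 - \frac{56}{5} = - \frac{107686}{5}$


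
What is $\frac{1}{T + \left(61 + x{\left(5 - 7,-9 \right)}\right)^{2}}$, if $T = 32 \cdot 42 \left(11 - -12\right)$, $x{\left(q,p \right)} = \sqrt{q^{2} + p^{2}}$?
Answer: $\frac{17359}{602037192} - \frac{61 \sqrt{85}}{602037192} \approx 2.79 \cdot 10^{-5}$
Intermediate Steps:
$x{\left(q,p \right)} = \sqrt{p^{2} + q^{2}}$
$T = 30912$ ($T = 1344 \left(11 + 12\right) = 1344 \cdot 23 = 30912$)
$\frac{1}{T + \left(61 + x{\left(5 - 7,-9 \right)}\right)^{2}} = \frac{1}{30912 + \left(61 + \sqrt{\left(-9\right)^{2} + \left(5 - 7\right)^{2}}\right)^{2}} = \frac{1}{30912 + \left(61 + \sqrt{81 + \left(5 - 7\right)^{2}}\right)^{2}} = \frac{1}{30912 + \left(61 + \sqrt{81 + \left(-2\right)^{2}}\right)^{2}} = \frac{1}{30912 + \left(61 + \sqrt{81 + 4}\right)^{2}} = \frac{1}{30912 + \left(61 + \sqrt{85}\right)^{2}}$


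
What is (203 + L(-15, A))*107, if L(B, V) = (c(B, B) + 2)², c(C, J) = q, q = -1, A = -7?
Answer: 21828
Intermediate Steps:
c(C, J) = -1
L(B, V) = 1 (L(B, V) = (-1 + 2)² = 1² = 1)
(203 + L(-15, A))*107 = (203 + 1)*107 = 204*107 = 21828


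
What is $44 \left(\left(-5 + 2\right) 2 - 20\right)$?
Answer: $-1144$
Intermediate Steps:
$44 \left(\left(-5 + 2\right) 2 - 20\right) = 44 \left(\left(-3\right) 2 - 20\right) = 44 \left(-6 - 20\right) = 44 \left(-26\right) = -1144$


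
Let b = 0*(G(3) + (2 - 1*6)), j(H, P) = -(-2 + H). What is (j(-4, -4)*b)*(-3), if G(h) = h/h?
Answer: 0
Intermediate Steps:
j(H, P) = 2 - H
G(h) = 1
b = 0 (b = 0*(1 + (2 - 1*6)) = 0*(1 + (2 - 6)) = 0*(1 - 4) = 0*(-3) = 0)
(j(-4, -4)*b)*(-3) = ((2 - 1*(-4))*0)*(-3) = ((2 + 4)*0)*(-3) = (6*0)*(-3) = 0*(-3) = 0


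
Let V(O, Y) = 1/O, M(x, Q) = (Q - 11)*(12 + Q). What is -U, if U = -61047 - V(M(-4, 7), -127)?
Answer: 4639571/76 ≈ 61047.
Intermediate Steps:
M(x, Q) = (-11 + Q)*(12 + Q)
U = -4639571/76 (U = -61047 - 1/(-132 + 7 + 7²) = -61047 - 1/(-132 + 7 + 49) = -61047 - 1/(-76) = -61047 - 1*(-1/76) = -61047 + 1/76 = -4639571/76 ≈ -61047.)
-U = -1*(-4639571/76) = 4639571/76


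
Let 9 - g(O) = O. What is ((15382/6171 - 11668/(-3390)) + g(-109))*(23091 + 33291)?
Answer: 8121111762772/1162205 ≈ 6.9877e+6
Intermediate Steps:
g(O) = 9 - O
((15382/6171 - 11668/(-3390)) + g(-109))*(23091 + 33291) = ((15382/6171 - 11668/(-3390)) + (9 - 1*(-109)))*(23091 + 33291) = ((15382*(1/6171) - 11668*(-1/3390)) + (9 + 109))*56382 = ((15382/6171 + 5834/1695) + 118)*56382 = (20691368/3486615 + 118)*56382 = (432111938/3486615)*56382 = 8121111762772/1162205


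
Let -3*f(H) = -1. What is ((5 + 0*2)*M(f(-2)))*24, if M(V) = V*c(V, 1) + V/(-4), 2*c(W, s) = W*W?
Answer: -70/9 ≈ -7.7778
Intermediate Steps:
c(W, s) = W²/2 (c(W, s) = (W*W)/2 = W²/2)
f(H) = ⅓ (f(H) = -⅓*(-1) = ⅓)
M(V) = V³/2 - V/4 (M(V) = V*(V²/2) + V/(-4) = V³/2 + V*(-¼) = V³/2 - V/4)
((5 + 0*2)*M(f(-2)))*24 = ((5 + 0*2)*((⅓)³/2 - ¼*⅓))*24 = ((5 + 0)*((½)*(1/27) - 1/12))*24 = (5*(1/54 - 1/12))*24 = (5*(-7/108))*24 = -35/108*24 = -70/9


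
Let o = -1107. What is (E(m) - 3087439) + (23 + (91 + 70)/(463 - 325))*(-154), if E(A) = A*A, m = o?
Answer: -5597135/3 ≈ -1.8657e+6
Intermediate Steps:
m = -1107
E(A) = A²
(E(m) - 3087439) + (23 + (91 + 70)/(463 - 325))*(-154) = ((-1107)² - 3087439) + (23 + (91 + 70)/(463 - 325))*(-154) = (1225449 - 3087439) + (23 + 161/138)*(-154) = -1861990 + (23 + 161*(1/138))*(-154) = -1861990 + (23 + 7/6)*(-154) = -1861990 + (145/6)*(-154) = -1861990 - 11165/3 = -5597135/3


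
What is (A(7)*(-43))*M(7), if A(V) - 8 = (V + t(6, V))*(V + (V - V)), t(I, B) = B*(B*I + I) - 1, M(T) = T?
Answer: -723002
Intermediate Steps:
t(I, B) = -1 + B*(I + B*I) (t(I, B) = B*(I + B*I) - 1 = -1 + B*(I + B*I))
A(V) = 8 + V*(-1 + 6*V**2 + 7*V) (A(V) = 8 + (V + (-1 + V*6 + 6*V**2))*(V + (V - V)) = 8 + (V + (-1 + 6*V + 6*V**2))*(V + 0) = 8 + (-1 + 6*V**2 + 7*V)*V = 8 + V*(-1 + 6*V**2 + 7*V))
(A(7)*(-43))*M(7) = ((8 - 1*7 + 6*7**3 + 7*7**2)*(-43))*7 = ((8 - 7 + 6*343 + 7*49)*(-43))*7 = ((8 - 7 + 2058 + 343)*(-43))*7 = (2402*(-43))*7 = -103286*7 = -723002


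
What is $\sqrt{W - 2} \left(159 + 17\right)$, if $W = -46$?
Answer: $704 i \sqrt{3} \approx 1219.4 i$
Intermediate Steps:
$\sqrt{W - 2} \left(159 + 17\right) = \sqrt{-46 - 2} \left(159 + 17\right) = \sqrt{-48} \cdot 176 = 4 i \sqrt{3} \cdot 176 = 704 i \sqrt{3}$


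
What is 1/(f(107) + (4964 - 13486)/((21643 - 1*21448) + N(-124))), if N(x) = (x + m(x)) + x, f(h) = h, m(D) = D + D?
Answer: 301/40729 ≈ 0.0073903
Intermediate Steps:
m(D) = 2*D
N(x) = 4*x (N(x) = (x + 2*x) + x = 3*x + x = 4*x)
1/(f(107) + (4964 - 13486)/((21643 - 1*21448) + N(-124))) = 1/(107 + (4964 - 13486)/((21643 - 1*21448) + 4*(-124))) = 1/(107 - 8522/((21643 - 21448) - 496)) = 1/(107 - 8522/(195 - 496)) = 1/(107 - 8522/(-301)) = 1/(107 - 8522*(-1/301)) = 1/(107 + 8522/301) = 1/(40729/301) = 301/40729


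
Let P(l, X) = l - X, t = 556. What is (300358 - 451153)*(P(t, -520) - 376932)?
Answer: 56677205520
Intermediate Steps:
(300358 - 451153)*(P(t, -520) - 376932) = (300358 - 451153)*((556 - 1*(-520)) - 376932) = -150795*((556 + 520) - 376932) = -150795*(1076 - 376932) = -150795*(-375856) = 56677205520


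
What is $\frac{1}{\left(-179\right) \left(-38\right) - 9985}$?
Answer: $- \frac{1}{3183} \approx -0.00031417$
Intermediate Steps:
$\frac{1}{\left(-179\right) \left(-38\right) - 9985} = \frac{1}{6802 - 9985} = \frac{1}{-3183} = - \frac{1}{3183}$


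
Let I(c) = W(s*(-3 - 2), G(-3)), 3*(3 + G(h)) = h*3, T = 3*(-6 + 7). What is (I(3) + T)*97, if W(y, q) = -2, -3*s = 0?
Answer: 97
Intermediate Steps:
s = 0 (s = -⅓*0 = 0)
T = 3 (T = 3*1 = 3)
G(h) = -3 + h (G(h) = -3 + (h*3)/3 = -3 + (3*h)/3 = -3 + h)
I(c) = -2
(I(3) + T)*97 = (-2 + 3)*97 = 1*97 = 97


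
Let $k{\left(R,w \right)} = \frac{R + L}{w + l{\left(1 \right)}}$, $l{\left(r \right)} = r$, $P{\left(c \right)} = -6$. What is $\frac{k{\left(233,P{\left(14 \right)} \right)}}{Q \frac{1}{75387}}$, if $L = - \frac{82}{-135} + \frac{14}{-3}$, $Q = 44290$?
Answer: $- \frac{776662003}{9965250} \approx -77.937$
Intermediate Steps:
$L = - \frac{548}{135}$ ($L = \left(-82\right) \left(- \frac{1}{135}\right) + 14 \left(- \frac{1}{3}\right) = \frac{82}{135} - \frac{14}{3} = - \frac{548}{135} \approx -4.0593$)
$k{\left(R,w \right)} = \frac{- \frac{548}{135} + R}{1 + w}$ ($k{\left(R,w \right)} = \frac{R - \frac{548}{135}}{w + 1} = \frac{- \frac{548}{135} + R}{1 + w}$)
$\frac{k{\left(233,P{\left(14 \right)} \right)}}{Q \frac{1}{75387}} = \frac{\frac{1}{1 - 6} \left(- \frac{548}{135} + 233\right)}{44290 \cdot \frac{1}{75387}} = \frac{\frac{1}{-5} \cdot \frac{30907}{135}}{44290 \cdot \frac{1}{75387}} = \frac{\left(- \frac{1}{5}\right) \frac{30907}{135}}{\frac{44290}{75387}} = \left(- \frac{30907}{675}\right) \frac{75387}{44290} = - \frac{776662003}{9965250}$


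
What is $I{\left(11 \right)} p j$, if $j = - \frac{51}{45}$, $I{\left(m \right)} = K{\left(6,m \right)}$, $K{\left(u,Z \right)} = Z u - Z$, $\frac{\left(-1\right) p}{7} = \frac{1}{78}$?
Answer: $\frac{1309}{234} \approx 5.594$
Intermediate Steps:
$p = - \frac{7}{78} \approx -0.089744$
$K{\left(u,Z \right)} = - Z + Z u$
$I{\left(m \right)} = 5 m$ ($I{\left(m \right)} = m \left(-1 + 6\right) = m 5 = 5 m$)
$j = - \frac{17}{15}$ ($j = \left(-51\right) \frac{1}{45} = - \frac{17}{15} \approx -1.1333$)
$I{\left(11 \right)} p j = 5 \cdot 11 \left(- \frac{7}{78}\right) \left(- \frac{17}{15}\right) = 55 \left(- \frac{7}{78}\right) \left(- \frac{17}{15}\right) = \left(- \frac{385}{78}\right) \left(- \frac{17}{15}\right) = \frac{1309}{234}$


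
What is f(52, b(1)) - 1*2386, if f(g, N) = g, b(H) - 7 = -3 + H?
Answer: -2334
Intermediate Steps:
b(H) = 4 + H (b(H) = 7 + (-3 + H) = 4 + H)
f(52, b(1)) - 1*2386 = 52 - 1*2386 = 52 - 2386 = -2334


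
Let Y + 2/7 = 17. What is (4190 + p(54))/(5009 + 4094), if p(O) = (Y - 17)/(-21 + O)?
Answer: 967888/2102793 ≈ 0.46029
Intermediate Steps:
Y = 117/7 (Y = -2/7 + 17 = 117/7 ≈ 16.714)
p(O) = -2/(7*(-21 + O)) (p(O) = (117/7 - 17)/(-21 + O) = -2/(7*(-21 + O)))
(4190 + p(54))/(5009 + 4094) = (4190 - 2/(-147 + 7*54))/(5009 + 4094) = (4190 - 2/(-147 + 378))/9103 = (4190 - 2/231)*(1/9103) = (967888/231)*(1/9103) = 967888/2102793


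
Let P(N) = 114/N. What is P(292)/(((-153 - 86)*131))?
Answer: -57/4571114 ≈ -1.2470e-5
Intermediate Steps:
P(292)/(((-153 - 86)*131)) = (114/292)/(((-153 - 86)*131)) = (114*(1/292))/((-239*131)) = (57/146)/(-31309) = (57/146)*(-1/31309) = -57/4571114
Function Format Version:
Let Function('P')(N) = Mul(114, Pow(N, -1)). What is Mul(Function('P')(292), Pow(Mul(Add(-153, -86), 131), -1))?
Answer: Rational(-57, 4571114) ≈ -1.2470e-5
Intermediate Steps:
Mul(Function('P')(292), Pow(Mul(Add(-153, -86), 131), -1)) = Mul(Mul(114, Pow(292, -1)), Pow(Mul(Add(-153, -86), 131), -1)) = Mul(Mul(114, Rational(1, 292)), Pow(Mul(-239, 131), -1)) = Mul(Rational(57, 146), Pow(-31309, -1)) = Mul(Rational(57, 146), Rational(-1, 31309)) = Rational(-57, 4571114)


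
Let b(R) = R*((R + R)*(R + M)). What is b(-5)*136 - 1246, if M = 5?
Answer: -1246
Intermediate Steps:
b(R) = 2*R²*(5 + R) (b(R) = R*((R + R)*(R + 5)) = R*((2*R)*(5 + R)) = R*(2*R*(5 + R)) = 2*R²*(5 + R))
b(-5)*136 - 1246 = (2*(-5)²*(5 - 5))*136 - 1246 = (2*25*0)*136 - 1246 = 0*136 - 1246 = 0 - 1246 = -1246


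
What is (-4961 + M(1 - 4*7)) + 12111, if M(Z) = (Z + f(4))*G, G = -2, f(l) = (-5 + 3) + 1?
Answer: 7206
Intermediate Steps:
f(l) = -1 (f(l) = -2 + 1 = -1)
M(Z) = 2 - 2*Z (M(Z) = (Z - 1)*(-2) = (-1 + Z)*(-2) = 2 - 2*Z)
(-4961 + M(1 - 4*7)) + 12111 = (-4961 + (2 - 2*(1 - 4*7))) + 12111 = (-4961 + (2 - 2*(1 - 28))) + 12111 = (-4961 + (2 - 2*(-27))) + 12111 = (-4961 + (2 + 54)) + 12111 = (-4961 + 56) + 12111 = -4905 + 12111 = 7206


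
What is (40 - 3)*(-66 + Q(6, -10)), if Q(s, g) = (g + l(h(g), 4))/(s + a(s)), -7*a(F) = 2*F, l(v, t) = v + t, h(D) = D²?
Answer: -24457/15 ≈ -1630.5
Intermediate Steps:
l(v, t) = t + v
a(F) = -2*F/7
Q(s, g) = 7*(4 + g + g²)/(5*s) (Q(s, g) = (g + (4 + g²))/(s - 2*s/7) = (4 + g + g²)/((5*s/7)) = (4 + g + g²)*(7/(5*s)) = 7*(4 + g + g²)/(5*s))
(40 - 3)*(-66 + Q(6, -10)) = (40 - 3)*(-66 + (7/5)*(4 - 10 + (-10)²)/6) = 37*(-66 + (7/5)*(⅙)*(4 - 10 + 100)) = 37*(-66 + (7/5)*(⅙)*94) = 37*(-66 + 329/15) = 37*(-661/15) = -24457/15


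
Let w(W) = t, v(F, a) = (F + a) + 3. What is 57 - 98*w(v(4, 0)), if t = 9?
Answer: -825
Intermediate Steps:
v(F, a) = 3 + F + a
w(W) = 9
57 - 98*w(v(4, 0)) = 57 - 98*9 = 57 - 882 = -825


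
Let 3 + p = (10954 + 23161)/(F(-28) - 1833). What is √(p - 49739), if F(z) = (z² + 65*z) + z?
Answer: I*√417563988033/2897 ≈ 223.06*I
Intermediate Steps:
F(z) = z² + 66*z
p = -42806/2897 (p = -3 + (10954 + 23161)/(-28*(66 - 28) - 1833) = -3 + 34115/(-28*38 - 1833) = -3 + 34115/(-1064 - 1833) = -3 + 34115/(-2897) = -3 + 34115*(-1/2897) = -3 - 34115/2897 = -42806/2897 ≈ -14.776)
√(p - 49739) = √(-42806/2897 - 49739) = √(-144136689/2897) = I*√417563988033/2897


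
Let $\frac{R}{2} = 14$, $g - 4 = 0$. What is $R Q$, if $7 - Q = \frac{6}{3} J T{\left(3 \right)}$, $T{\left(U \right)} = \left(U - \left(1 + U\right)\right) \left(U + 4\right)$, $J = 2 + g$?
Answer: $2548$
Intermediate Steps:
$g = 4$ ($g = 4 + 0 = 4$)
$R = 28$ ($R = 2 \cdot 14 = 28$)
$J = 6$ ($J = 2 + 4 = 6$)
$T{\left(U \right)} = -4 - U$ ($T{\left(U \right)} = - (4 + U) = -4 - U$)
$Q = 91$ ($Q = 7 - \frac{6}{3} \cdot 6 \left(-4 - 3\right) = 7 - 6 \cdot \frac{1}{3} \cdot 6 \left(-4 - 3\right) = 7 - 2 \cdot 6 \left(-7\right) = 7 - 12 \left(-7\right) = 7 - -84 = 7 + 84 = 91$)
$R Q = 28 \cdot 91 = 2548$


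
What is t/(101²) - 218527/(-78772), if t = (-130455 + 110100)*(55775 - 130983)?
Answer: 120591041738407/803553172 ≈ 1.5007e+5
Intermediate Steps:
t = 1530858840 (t = -20355*(-75208) = 1530858840)
t/(101²) - 218527/(-78772) = 1530858840/(101²) - 218527/(-78772) = 1530858840/10201 - 218527*(-1/78772) = 1530858840*(1/10201) + 218527/78772 = 1530858840/10201 + 218527/78772 = 120591041738407/803553172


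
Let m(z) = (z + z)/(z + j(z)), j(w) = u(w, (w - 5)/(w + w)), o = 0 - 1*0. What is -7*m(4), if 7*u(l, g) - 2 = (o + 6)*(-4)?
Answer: -196/3 ≈ -65.333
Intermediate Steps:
o = 0 (o = 0 + 0 = 0)
u(l, g) = -22/7 (u(l, g) = 2/7 + ((0 + 6)*(-4))/7 = 2/7 + (6*(-4))/7 = 2/7 + (⅐)*(-24) = 2/7 - 24/7 = -22/7)
j(w) = -22/7
m(z) = 2*z/(-22/7 + z) (m(z) = (z + z)/(z - 22/7) = (2*z)/(-22/7 + z) = 2*z/(-22/7 + z))
-7*m(4) = -98*4/(-22 + 7*4) = -98*4/(-22 + 28) = -98*4/6 = -7*28/3 = -196/3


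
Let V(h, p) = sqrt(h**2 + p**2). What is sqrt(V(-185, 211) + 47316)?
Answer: sqrt(47316 + sqrt(78746)) ≈ 218.17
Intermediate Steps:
sqrt(V(-185, 211) + 47316) = sqrt(sqrt((-185)**2 + 211**2) + 47316) = sqrt(sqrt(34225 + 44521) + 47316) = sqrt(sqrt(78746) + 47316) = sqrt(47316 + sqrt(78746))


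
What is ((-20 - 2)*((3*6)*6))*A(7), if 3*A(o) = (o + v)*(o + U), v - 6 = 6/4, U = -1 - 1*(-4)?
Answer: -114840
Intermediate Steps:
U = 3 (U = -1 + 4 = 3)
v = 15/2 (v = 6 + 6/4 = 6 + 6*(1/4) = 6 + 3/2 = 15/2 ≈ 7.5000)
A(o) = (3 + o)*(15/2 + o)/3 (A(o) = ((o + 15/2)*(o + 3))/3 = ((15/2 + o)*(3 + o))/3 = ((3 + o)*(15/2 + o))/3 = (3 + o)*(15/2 + o)/3)
((-20 - 2)*((3*6)*6))*A(7) = ((-20 - 2)*((3*6)*6))*(15/2 + (1/3)*7**2 + (7/2)*7) = (-396*6)*(15/2 + (1/3)*49 + 49/2) = (-22*108)*(15/2 + 49/3 + 49/2) = -2376*145/3 = -114840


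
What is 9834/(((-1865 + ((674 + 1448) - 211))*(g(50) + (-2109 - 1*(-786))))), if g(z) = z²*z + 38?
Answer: 4917/2845445 ≈ 0.0017280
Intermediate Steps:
g(z) = 38 + z³ (g(z) = z³ + 38 = 38 + z³)
9834/(((-1865 + ((674 + 1448) - 211))*(g(50) + (-2109 - 1*(-786))))) = 9834/(((-1865 + ((674 + 1448) - 211))*((38 + 50³) + (-2109 - 1*(-786))))) = 9834/(((-1865 + (2122 - 211))*((38 + 125000) + (-2109 + 786)))) = 9834/(((-1865 + 1911)*(125038 - 1323))) = 9834/((46*123715)) = 9834/5690890 = 9834*(1/5690890) = 4917/2845445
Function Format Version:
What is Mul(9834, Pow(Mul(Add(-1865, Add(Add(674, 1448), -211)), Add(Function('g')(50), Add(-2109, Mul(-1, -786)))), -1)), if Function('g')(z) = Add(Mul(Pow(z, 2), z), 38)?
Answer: Rational(4917, 2845445) ≈ 0.0017280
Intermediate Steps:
Function('g')(z) = Add(38, Pow(z, 3)) (Function('g')(z) = Add(Pow(z, 3), 38) = Add(38, Pow(z, 3)))
Mul(9834, Pow(Mul(Add(-1865, Add(Add(674, 1448), -211)), Add(Function('g')(50), Add(-2109, Mul(-1, -786)))), -1)) = Mul(9834, Pow(Mul(Add(-1865, Add(Add(674, 1448), -211)), Add(Add(38, Pow(50, 3)), Add(-2109, Mul(-1, -786)))), -1)) = Mul(9834, Pow(Mul(Add(-1865, Add(2122, -211)), Add(Add(38, 125000), Add(-2109, 786))), -1)) = Mul(9834, Pow(Mul(Add(-1865, 1911), Add(125038, -1323)), -1)) = Mul(9834, Pow(Mul(46, 123715), -1)) = Mul(9834, Pow(5690890, -1)) = Mul(9834, Rational(1, 5690890)) = Rational(4917, 2845445)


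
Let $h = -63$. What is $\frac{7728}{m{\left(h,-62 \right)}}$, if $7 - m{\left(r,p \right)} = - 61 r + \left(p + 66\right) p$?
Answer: $- \frac{28}{13} \approx -2.1538$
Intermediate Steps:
$m{\left(r,p \right)} = 7 + 61 r - p \left(66 + p\right)$ ($m{\left(r,p \right)} = 7 - \left(- 61 r + \left(p + 66\right) p\right) = 7 - \left(- 61 r + \left(66 + p\right) p\right) = 7 - \left(- 61 r + p \left(66 + p\right)\right) = 7 + 61 r - p \left(66 + p\right)$)
$\frac{7728}{m{\left(h,-62 \right)}} = \frac{7728}{7 - \left(-62\right)^{2} - -4092 + 61 \left(-63\right)} = \frac{7728}{7 - 3844 + 4092 - 3843} = \frac{7728}{-3588} = 7728 \left(- \frac{1}{3588}\right) = - \frac{28}{13}$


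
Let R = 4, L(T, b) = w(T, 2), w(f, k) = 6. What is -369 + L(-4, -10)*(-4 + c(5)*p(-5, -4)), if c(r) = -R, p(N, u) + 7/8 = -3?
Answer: -300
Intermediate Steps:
L(T, b) = 6
p(N, u) = -31/8 (p(N, u) = -7/8 - 3 = -31/8)
c(r) = -4 (c(r) = -1*4 = -4)
-369 + L(-4, -10)*(-4 + c(5)*p(-5, -4)) = -369 + 6*(-4 - 4*(-31/8)) = -369 + 6*(-4 + 31/2) = -369 + 6*(23/2) = -369 + 69 = -300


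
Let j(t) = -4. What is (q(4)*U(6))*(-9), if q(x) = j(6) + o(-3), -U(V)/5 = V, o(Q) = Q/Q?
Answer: -810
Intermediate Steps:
o(Q) = 1
U(V) = -5*V
q(x) = -3 (q(x) = -4 + 1 = -3)
(q(4)*U(6))*(-9) = -(-15)*6*(-9) = -3*(-30)*(-9) = 90*(-9) = -810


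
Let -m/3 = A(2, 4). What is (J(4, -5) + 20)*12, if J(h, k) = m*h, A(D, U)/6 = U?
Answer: -3216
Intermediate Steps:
A(D, U) = 6*U
m = -72 (m = -18*4 = -3*24 = -72)
J(h, k) = -72*h
(J(4, -5) + 20)*12 = (-72*4 + 20)*12 = (-288 + 20)*12 = -268*12 = -3216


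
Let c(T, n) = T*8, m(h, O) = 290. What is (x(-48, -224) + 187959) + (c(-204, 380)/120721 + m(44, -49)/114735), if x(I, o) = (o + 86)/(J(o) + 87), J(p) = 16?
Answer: 53629774303500235/285329033061 ≈ 1.8796e+5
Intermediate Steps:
c(T, n) = 8*T
x(I, o) = 86/103 + o/103 (x(I, o) = (o + 86)/(16 + 87) = (86 + o)/103 = (86 + o)*(1/103) = 86/103 + o/103)
(x(-48, -224) + 187959) + (c(-204, 380)/120721 + m(44, -49)/114735) = ((86/103 + (1/103)*(-224)) + 187959) + ((8*(-204))/120721 + 290/114735) = ((86/103 - 224/103) + 187959) + (-1632*1/120721 + 290*(1/114735)) = (-138/103 + 187959) + (-1632/120721 + 58/22947) = 19359639/103 - 30447686/2770184787 = 53629774303500235/285329033061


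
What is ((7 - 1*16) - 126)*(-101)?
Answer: 13635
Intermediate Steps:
((7 - 1*16) - 126)*(-101) = ((7 - 16) - 126)*(-101) = (-9 - 126)*(-101) = -135*(-101) = 13635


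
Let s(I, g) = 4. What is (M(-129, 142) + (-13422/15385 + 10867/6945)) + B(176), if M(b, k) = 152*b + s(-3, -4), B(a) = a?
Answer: -415156999819/21369765 ≈ -19427.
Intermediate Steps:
M(b, k) = 4 + 152*b (M(b, k) = 152*b + 4 = 4 + 152*b)
(M(-129, 142) + (-13422/15385 + 10867/6945)) + B(176) = ((4 + 152*(-129)) + (-13422/15385 + 10867/6945)) + 176 = ((4 - 19608) + (-13422*1/15385 + 10867*(1/6945))) + 176 = (-19604 + (-13422/15385 + 10867/6945)) + 176 = (-19604 + 14794601/21369765) + 176 = -418918078459/21369765 + 176 = -415156999819/21369765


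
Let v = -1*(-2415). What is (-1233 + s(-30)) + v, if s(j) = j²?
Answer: 2082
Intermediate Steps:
v = 2415
(-1233 + s(-30)) + v = (-1233 + (-30)²) + 2415 = (-1233 + 900) + 2415 = -333 + 2415 = 2082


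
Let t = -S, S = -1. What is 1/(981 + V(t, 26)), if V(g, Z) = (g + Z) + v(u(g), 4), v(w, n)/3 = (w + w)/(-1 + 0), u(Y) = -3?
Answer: 1/1026 ≈ 0.00097466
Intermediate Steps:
v(w, n) = -6*w (v(w, n) = 3*((w + w)/(-1 + 0)) = 3*((2*w)/(-1)) = 3*((2*w)*(-1)) = 3*(-2*w) = -6*w)
t = 1 (t = -1*(-1) = 1)
V(g, Z) = 18 + Z + g (V(g, Z) = (g + Z) - 6*(-3) = (Z + g) + 18 = 18 + Z + g)
1/(981 + V(t, 26)) = 1/(981 + (18 + 26 + 1)) = 1/(981 + 45) = 1/1026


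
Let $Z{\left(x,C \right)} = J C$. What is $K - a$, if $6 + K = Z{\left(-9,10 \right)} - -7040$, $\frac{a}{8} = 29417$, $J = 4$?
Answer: $-228262$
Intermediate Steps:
$Z{\left(x,C \right)} = 4 C$
$a = 235336$ ($a = 8 \cdot 29417 = 235336$)
$K = 7074$ ($K = -6 + \left(4 \cdot 10 - -7040\right) = -6 + \left(40 + 7040\right) = -6 + 7080 = 7074$)
$K - a = 7074 - 235336 = -228262$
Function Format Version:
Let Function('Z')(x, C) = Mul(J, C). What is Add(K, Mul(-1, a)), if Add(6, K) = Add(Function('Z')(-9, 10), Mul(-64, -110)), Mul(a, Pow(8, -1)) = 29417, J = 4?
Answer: -228262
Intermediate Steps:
Function('Z')(x, C) = Mul(4, C)
a = 235336 (a = Mul(8, 29417) = 235336)
K = 7074 (K = Add(-6, Add(Mul(4, 10), Mul(-64, -110))) = Add(-6, Add(40, 7040)) = Add(-6, 7080) = 7074)
Add(K, Mul(-1, a)) = Add(7074, Mul(-1, 235336)) = Add(7074, -235336) = -228262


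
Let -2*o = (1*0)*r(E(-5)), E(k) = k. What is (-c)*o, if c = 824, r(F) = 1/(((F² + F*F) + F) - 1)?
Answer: 0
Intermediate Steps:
r(F) = 1/(-1 + F + 2*F²) (r(F) = 1/(((F² + F²) + F) - 1) = 1/((2*F² + F) - 1) = 1/((F + 2*F²) - 1) = 1/(-1 + F + 2*F²))
o = 0 (o = -1*0/(2*(-1 - 5 + 2*(-5)²)) = -0/(-1 - 5 + 2*25) = -0/(-1 - 5 + 50) = -0/44 = -½*0 = 0)
(-c)*o = -1*824*0 = -824*0 = 0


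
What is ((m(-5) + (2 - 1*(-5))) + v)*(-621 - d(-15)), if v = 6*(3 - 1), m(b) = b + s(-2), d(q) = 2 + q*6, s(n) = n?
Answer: -6396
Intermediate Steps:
d(q) = 2 + 6*q
m(b) = -2 + b (m(b) = b - 2 = -2 + b)
v = 12 (v = 6*2 = 12)
((m(-5) + (2 - 1*(-5))) + v)*(-621 - d(-15)) = (((-2 - 5) + (2 - 1*(-5))) + 12)*(-621 - (2 + 6*(-15))) = ((-7 + (2 + 5)) + 12)*(-621 - (2 - 90)) = ((-7 + 7) + 12)*(-621 - 1*(-88)) = (0 + 12)*(-621 + 88) = 12*(-533) = -6396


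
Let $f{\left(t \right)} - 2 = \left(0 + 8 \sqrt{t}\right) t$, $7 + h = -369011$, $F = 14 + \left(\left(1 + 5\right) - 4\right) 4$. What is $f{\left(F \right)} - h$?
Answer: $369020 + 176 \sqrt{22} \approx 3.6985 \cdot 10^{5}$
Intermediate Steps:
$F = 22$ ($F = 14 + \left(6 - 4\right) 4 = 14 + 2 \cdot 4 = 14 + 8 = 22$)
$h = -369018$ ($h = -7 - 369011 = -369018$)
$f{\left(t \right)} = 2 + 8 t^{\frac{3}{2}}$ ($f{\left(t \right)} = 2 + \left(0 + 8 \sqrt{t}\right) t = 2 + 8 \sqrt{t} t = 2 + 8 t^{\frac{3}{2}}$)
$f{\left(F \right)} - h = \left(2 + 8 \cdot 22^{\frac{3}{2}}\right) - -369018 = \left(2 + 8 \cdot 22 \sqrt{22}\right) + 369018 = \left(2 + 176 \sqrt{22}\right) + 369018 = 369020 + 176 \sqrt{22}$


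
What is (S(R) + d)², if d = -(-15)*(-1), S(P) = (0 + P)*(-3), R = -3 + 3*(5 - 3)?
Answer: 576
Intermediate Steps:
R = 3 (R = -3 + 3*2 = -3 + 6 = 3)
S(P) = -3*P (S(P) = P*(-3) = -3*P)
d = -15 (d = -5*3 = -15)
(S(R) + d)² = (-3*3 - 15)² = (-9 - 15)² = (-24)² = 576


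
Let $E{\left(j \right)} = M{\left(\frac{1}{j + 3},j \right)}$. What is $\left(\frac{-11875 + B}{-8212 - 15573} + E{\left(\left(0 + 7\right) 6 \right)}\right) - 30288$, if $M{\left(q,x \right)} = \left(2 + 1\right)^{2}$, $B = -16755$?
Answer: $- \frac{144031477}{4757} \approx -30278.0$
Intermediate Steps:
$M{\left(q,x \right)} = 9$ ($M{\left(q,x \right)} = 3^{2} = 9$)
$E{\left(j \right)} = 9$
$\left(\frac{-11875 + B}{-8212 - 15573} + E{\left(\left(0 + 7\right) 6 \right)}\right) - 30288 = \left(\frac{-11875 - 16755}{-8212 - 15573} + 9\right) - 30288 = \left(- \frac{28630}{-23785} + 9\right) - 30288 = \left(\left(-28630\right) \left(- \frac{1}{23785}\right) + 9\right) - 30288 = \left(\frac{5726}{4757} + 9\right) - 30288 = \frac{48539}{4757} - 30288 = - \frac{144031477}{4757}$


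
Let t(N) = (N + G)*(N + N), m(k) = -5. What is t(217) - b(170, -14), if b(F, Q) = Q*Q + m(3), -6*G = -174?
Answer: 106573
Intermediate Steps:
G = 29 (G = -1/6*(-174) = 29)
t(N) = 2*N*(29 + N) (t(N) = (N + 29)*(N + N) = (29 + N)*(2*N) = 2*N*(29 + N))
b(F, Q) = -5 + Q**2 (b(F, Q) = Q*Q - 5 = Q**2 - 5 = -5 + Q**2)
t(217) - b(170, -14) = 2*217*(29 + 217) - (-5 + (-14)**2) = 2*217*246 - (-5 + 196) = 106764 - 1*191 = 106764 - 191 = 106573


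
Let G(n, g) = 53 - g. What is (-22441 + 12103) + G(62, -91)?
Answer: -10194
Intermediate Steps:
(-22441 + 12103) + G(62, -91) = (-22441 + 12103) + (53 - 1*(-91)) = -10338 + (53 + 91) = -10338 + 144 = -10194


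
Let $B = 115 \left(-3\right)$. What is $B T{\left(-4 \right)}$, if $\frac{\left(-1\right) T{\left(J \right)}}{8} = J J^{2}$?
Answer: $-176640$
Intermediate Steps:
$T{\left(J \right)} = - 8 J^{3}$ ($T{\left(J \right)} = - 8 J J^{2} = - 8 J^{3}$)
$B = -345$
$B T{\left(-4 \right)} = - 345 \left(- 8 \left(-4\right)^{3}\right) = - 345 \left(\left(-8\right) \left(-64\right)\right) = \left(-345\right) 512 = -176640$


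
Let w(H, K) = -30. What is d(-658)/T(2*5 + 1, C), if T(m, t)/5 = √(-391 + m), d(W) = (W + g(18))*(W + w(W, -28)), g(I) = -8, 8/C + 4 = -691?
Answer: -229104*I*√95/475 ≈ -4701.1*I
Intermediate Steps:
C = -8/695 (C = 8/(-4 - 691) = 8/(-695) = 8*(-1/695) = -8/695 ≈ -0.011511)
d(W) = (-30 + W)*(-8 + W) (d(W) = (W - 8)*(W - 30) = (-8 + W)*(-30 + W) = (-30 + W)*(-8 + W))
T(m, t) = 5*√(-391 + m)
d(-658)/T(2*5 + 1, C) = (240 + (-658)² - 38*(-658))/((5*√(-391 + (2*5 + 1)))) = (240 + 432964 + 25004)/((5*√(-391 + (10 + 1)))) = 458208/((5*√(-391 + 11))) = 458208/((5*√(-380))) = 458208/((5*(2*I*√95))) = 458208/((10*I*√95)) = 458208*(-I*√95/950) = -229104*I*√95/475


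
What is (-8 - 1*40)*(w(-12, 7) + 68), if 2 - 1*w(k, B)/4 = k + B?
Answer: -4608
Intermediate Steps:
w(k, B) = 8 - 4*B - 4*k (w(k, B) = 8 - 4*(k + B) = 8 - 4*(B + k) = 8 + (-4*B - 4*k) = 8 - 4*B - 4*k)
(-8 - 1*40)*(w(-12, 7) + 68) = (-8 - 1*40)*((8 - 4*7 - 4*(-12)) + 68) = (-8 - 40)*((8 - 28 + 48) + 68) = -48*(28 + 68) = -48*96 = -4608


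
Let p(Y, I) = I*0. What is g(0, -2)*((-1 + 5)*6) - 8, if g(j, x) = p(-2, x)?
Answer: -8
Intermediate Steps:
p(Y, I) = 0
g(j, x) = 0
g(0, -2)*((-1 + 5)*6) - 8 = 0*((-1 + 5)*6) - 8 = 0*(4*6) - 8 = 0*24 - 8 = 0 - 8 = -8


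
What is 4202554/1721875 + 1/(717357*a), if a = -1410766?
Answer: 4253080741337068073/1742576871467381250 ≈ 2.4407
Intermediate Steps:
4202554/1721875 + 1/(717357*a) = 4202554/1721875 + 1/(717357*(-1410766)) = 4202554*(1/1721875) + (1/717357)*(-1/1410766) = 4202554/1721875 - 1/1012022865462 = 4253080741337068073/1742576871467381250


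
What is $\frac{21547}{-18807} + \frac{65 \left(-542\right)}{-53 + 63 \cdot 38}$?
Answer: $- \frac{713012137}{44027187} \approx -16.195$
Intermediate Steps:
$\frac{21547}{-18807} + \frac{65 \left(-542\right)}{-53 + 63 \cdot 38} = 21547 \left(- \frac{1}{18807}\right) - \frac{35230}{-53 + 2394} = - \frac{21547}{18807} - \frac{35230}{2341} = - \frac{713012137}{44027187}$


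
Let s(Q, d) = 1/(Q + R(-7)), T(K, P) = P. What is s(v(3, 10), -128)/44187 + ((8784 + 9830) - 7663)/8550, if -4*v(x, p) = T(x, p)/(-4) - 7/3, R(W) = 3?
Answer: 16291093579/12719227950 ≈ 1.2808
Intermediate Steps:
v(x, p) = 7/12 + p/16 (v(x, p) = -(p/(-4) - 7/3)/4 = -(p*(-¼) - 7*⅓)/4 = -(-p/4 - 7/3)/4 = -(-7/3 - p/4)/4 = 7/12 + p/16)
s(Q, d) = 1/(3 + Q) (s(Q, d) = 1/(Q + 3) = 1/(3 + Q))
s(v(3, 10), -128)/44187 + ((8784 + 9830) - 7663)/8550 = 1/((3 + (7/12 + (1/16)*10))*44187) + ((8784 + 9830) - 7663)/8550 = (1/44187)/(3 + (7/12 + 5/8)) + (18614 - 7663)*(1/8550) = (1/44187)/(3 + 29/24) + 10951*(1/8550) = (1/44187)/(101/24) + 10951/8550 = (24/101)*(1/44187) + 10951/8550 = 8/1487629 + 10951/8550 = 16291093579/12719227950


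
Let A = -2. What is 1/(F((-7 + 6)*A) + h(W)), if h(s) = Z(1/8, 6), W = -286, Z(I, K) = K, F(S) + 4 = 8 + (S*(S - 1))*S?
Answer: 1/14 ≈ 0.071429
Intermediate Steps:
F(S) = 4 + S**2*(-1 + S) (F(S) = -4 + (8 + (S*(S - 1))*S) = -4 + (8 + (S*(-1 + S))*S) = -4 + (8 + S**2*(-1 + S)) = 4 + S**2*(-1 + S))
h(s) = 6
1/(F((-7 + 6)*A) + h(W)) = 1/((4 + ((-7 + 6)*(-2))**3 - ((-7 + 6)*(-2))**2) + 6) = 1/((4 + (-1*(-2))**3 - (-1*(-2))**2) + 6) = 1/((4 + 2**3 - 1*2**2) + 6) = 1/((4 + 8 - 1*4) + 6) = 1/((4 + 8 - 4) + 6) = 1/(8 + 6) = 1/14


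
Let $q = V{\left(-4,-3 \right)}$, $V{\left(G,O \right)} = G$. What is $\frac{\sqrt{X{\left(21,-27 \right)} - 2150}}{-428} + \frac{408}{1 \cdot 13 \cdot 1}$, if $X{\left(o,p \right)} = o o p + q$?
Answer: $\frac{408}{13} - \frac{i \sqrt{14061}}{428} \approx 31.385 - 0.27705 i$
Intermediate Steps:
$q = -4$
$X{\left(o,p \right)} = -4 + p o^{2}$ ($X{\left(o,p \right)} = o o p - 4 = o^{2} p - 4 = p o^{2} - 4 = -4 + p o^{2}$)
$\frac{\sqrt{X{\left(21,-27 \right)} - 2150}}{-428} + \frac{408}{1 \cdot 13 \cdot 1} = \frac{\sqrt{\left(-4 - 27 \cdot 21^{2}\right) - 2150}}{-428} + \frac{408}{1 \cdot 13 \cdot 1} = \sqrt{\left(-4 - 11907\right) - 2150} \left(- \frac{1}{428}\right) + \frac{408}{13 \cdot 1} = \sqrt{\left(-4 - 11907\right) - 2150} \left(- \frac{1}{428}\right) + \frac{408}{13} = \sqrt{-11911 - 2150} \left(- \frac{1}{428}\right) + 408 \cdot \frac{1}{13} = \sqrt{-14061} \left(- \frac{1}{428}\right) + \frac{408}{13} = i \sqrt{14061} \left(- \frac{1}{428}\right) + \frac{408}{13} = - \frac{i \sqrt{14061}}{428} + \frac{408}{13} = \frac{408}{13} - \frac{i \sqrt{14061}}{428}$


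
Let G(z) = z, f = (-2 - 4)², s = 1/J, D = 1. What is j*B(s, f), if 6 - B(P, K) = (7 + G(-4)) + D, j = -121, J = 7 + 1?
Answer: -242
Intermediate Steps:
J = 8
s = ⅛ (s = 1/8 = ⅛ ≈ 0.12500)
f = 36 (f = (-6)² = 36)
B(P, K) = 2 (B(P, K) = 6 - ((7 - 4) + 1) = 6 - (3 + 1) = 6 - 1*4 = 6 - 4 = 2)
j*B(s, f) = -121*2 = -242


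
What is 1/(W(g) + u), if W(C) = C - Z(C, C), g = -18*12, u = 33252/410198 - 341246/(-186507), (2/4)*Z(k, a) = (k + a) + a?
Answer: 38252399193/41385681207176 ≈ 0.00092429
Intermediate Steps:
Z(k, a) = 2*k + 4*a (Z(k, a) = 2*((k + a) + a) = 2*((a + k) + a) = 2*(k + 2*a) = 2*k + 4*a)
u = 73090078736/38252399193 (u = 33252*(1/410198) - 341246*(-1/186507) = 16626/205099 + 341246/186507 = 73090078736/38252399193 ≈ 1.9107)
g = -216
W(C) = -5*C (W(C) = C - (2*C + 4*C) = C - 6*C = -5*C)
1/(W(g) + u) = 1/(-5*(-216) + 73090078736/38252399193) = 1/(1080 + 73090078736/38252399193) = 1/(41385681207176/38252399193) = 38252399193/41385681207176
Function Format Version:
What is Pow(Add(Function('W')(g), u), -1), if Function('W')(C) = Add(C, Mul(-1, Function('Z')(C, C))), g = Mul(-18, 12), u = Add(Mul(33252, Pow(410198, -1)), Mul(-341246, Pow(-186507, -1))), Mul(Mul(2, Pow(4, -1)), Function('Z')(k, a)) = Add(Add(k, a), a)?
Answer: Rational(38252399193, 41385681207176) ≈ 0.00092429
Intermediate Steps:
Function('Z')(k, a) = Add(Mul(2, k), Mul(4, a)) (Function('Z')(k, a) = Mul(2, Add(Add(k, a), a)) = Mul(2, Add(Add(a, k), a)) = Mul(2, Add(k, Mul(2, a))) = Add(Mul(2, k), Mul(4, a)))
u = Rational(73090078736, 38252399193) (u = Add(Mul(33252, Rational(1, 410198)), Mul(-341246, Rational(-1, 186507))) = Add(Rational(16626, 205099), Rational(341246, 186507)) = Rational(73090078736, 38252399193) ≈ 1.9107)
g = -216
Function('W')(C) = Mul(-5, C) (Function('W')(C) = Add(C, Mul(-1, Add(Mul(2, C), Mul(4, C)))) = Add(C, Mul(-1, Mul(6, C))) = Add(C, Mul(-6, C)) = Mul(-5, C))
Pow(Add(Function('W')(g), u), -1) = Pow(Add(Mul(-5, -216), Rational(73090078736, 38252399193)), -1) = Pow(Add(1080, Rational(73090078736, 38252399193)), -1) = Pow(Rational(41385681207176, 38252399193), -1) = Rational(38252399193, 41385681207176)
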